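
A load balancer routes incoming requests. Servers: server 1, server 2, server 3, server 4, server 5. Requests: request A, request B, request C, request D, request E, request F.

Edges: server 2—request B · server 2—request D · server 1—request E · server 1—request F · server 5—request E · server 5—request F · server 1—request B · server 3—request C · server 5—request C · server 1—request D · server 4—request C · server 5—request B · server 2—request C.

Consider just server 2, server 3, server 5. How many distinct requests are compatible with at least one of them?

The union of neighbours of {server 2, server 3, server 5} is {request B, request C, request D, request E, request F}, which has 5 elements.
Since |N(S)| = 5 ≥ |S| = 3, Hall's condition holds for this subset.

5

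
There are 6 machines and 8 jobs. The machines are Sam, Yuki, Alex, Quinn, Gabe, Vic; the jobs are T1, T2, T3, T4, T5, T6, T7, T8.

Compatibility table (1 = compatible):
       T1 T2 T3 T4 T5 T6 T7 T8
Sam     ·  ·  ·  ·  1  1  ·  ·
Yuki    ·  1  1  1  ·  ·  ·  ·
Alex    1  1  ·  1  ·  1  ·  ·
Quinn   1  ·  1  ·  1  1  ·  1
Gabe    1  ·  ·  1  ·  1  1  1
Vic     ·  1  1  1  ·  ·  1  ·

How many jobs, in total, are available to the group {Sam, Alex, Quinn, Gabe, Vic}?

The union of neighbours of {Sam, Alex, Quinn, Gabe, Vic} is {T1, T2, T3, T4, T5, T6, T7, T8}, which has 8 elements.
Since |N(S)| = 8 ≥ |S| = 5, Hall's condition holds for this subset.

8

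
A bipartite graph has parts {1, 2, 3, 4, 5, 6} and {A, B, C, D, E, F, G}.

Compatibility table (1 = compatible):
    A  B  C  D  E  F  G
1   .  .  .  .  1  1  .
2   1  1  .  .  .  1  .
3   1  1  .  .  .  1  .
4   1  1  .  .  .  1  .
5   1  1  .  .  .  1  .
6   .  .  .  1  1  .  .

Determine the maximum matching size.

5

For example, pair 1-E, 2-A, 3-F, 4-B, 6-D.
The set {2, 3, 4, 5} has only 3 neighbours ({A, B, F}), so by Hall's theorem at most 5 of the 6 left vertices can be matched.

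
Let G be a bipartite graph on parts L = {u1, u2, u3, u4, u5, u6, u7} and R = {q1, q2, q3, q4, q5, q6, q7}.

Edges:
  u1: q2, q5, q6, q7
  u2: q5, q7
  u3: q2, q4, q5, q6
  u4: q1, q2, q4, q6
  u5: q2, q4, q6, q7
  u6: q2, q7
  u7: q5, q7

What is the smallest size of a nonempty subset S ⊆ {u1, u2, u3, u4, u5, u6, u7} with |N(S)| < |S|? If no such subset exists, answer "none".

Take S = {u1, u2, u3, u5, u6, u7}. Its neighbourhood is {q2, q4, q5, q6, q7}, so |N(S)| = 5 < |S| = 6.
Every subset of size less than 6 has at least as many neighbours as members, so 6 is the minimum.

6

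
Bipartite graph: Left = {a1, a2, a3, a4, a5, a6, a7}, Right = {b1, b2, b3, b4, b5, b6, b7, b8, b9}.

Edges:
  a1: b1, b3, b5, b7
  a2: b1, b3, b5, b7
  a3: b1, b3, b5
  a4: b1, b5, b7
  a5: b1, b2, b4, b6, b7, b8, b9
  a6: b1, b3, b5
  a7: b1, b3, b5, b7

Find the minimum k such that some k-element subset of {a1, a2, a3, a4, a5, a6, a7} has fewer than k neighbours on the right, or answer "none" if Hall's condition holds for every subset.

Take S = {a1, a2, a3, a4, a6}. Its neighbourhood is {b1, b3, b5, b7}, so |N(S)| = 4 < |S| = 5.
Every subset of size less than 5 has at least as many neighbours as members, so 5 is the minimum.

5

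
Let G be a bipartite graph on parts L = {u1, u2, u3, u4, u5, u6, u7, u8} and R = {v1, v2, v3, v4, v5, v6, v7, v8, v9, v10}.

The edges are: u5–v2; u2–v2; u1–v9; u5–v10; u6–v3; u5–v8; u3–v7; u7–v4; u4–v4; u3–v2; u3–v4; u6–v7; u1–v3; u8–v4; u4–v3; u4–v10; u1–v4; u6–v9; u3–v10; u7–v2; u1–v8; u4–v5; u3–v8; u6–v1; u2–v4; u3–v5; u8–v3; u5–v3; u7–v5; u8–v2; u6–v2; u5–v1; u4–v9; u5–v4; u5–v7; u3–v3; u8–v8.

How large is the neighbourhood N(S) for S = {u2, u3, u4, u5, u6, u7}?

9

The union of neighbours of {u2, u3, u4, u5, u6, u7} is {v1, v2, v3, v4, v5, v7, v8, v9, v10}, which has 9 elements.
Since |N(S)| = 9 ≥ |S| = 6, Hall's condition holds for this subset.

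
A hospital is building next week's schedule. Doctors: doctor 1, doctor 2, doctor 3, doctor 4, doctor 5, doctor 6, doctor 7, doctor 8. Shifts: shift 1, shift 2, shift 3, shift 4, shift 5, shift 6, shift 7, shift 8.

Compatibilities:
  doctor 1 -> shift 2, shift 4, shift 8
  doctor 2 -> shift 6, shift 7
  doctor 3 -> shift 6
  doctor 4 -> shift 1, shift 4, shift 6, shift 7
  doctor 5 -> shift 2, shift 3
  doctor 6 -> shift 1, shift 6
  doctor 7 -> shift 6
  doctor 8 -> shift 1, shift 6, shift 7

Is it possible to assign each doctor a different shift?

The set {doctor 2, doctor 3, doctor 6, doctor 7, doctor 8} has only 3 neighbours ({shift 1, shift 6, shift 7}), so by Hall's theorem at most 6 of the 8 doctors can be matched.
Hence no matching covers every doctor.

No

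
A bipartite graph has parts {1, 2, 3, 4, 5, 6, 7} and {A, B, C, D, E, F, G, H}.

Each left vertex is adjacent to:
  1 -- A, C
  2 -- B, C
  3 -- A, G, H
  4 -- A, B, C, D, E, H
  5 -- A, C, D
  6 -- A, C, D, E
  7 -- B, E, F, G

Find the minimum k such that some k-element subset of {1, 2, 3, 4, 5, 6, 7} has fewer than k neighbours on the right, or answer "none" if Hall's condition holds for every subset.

none

A matching saturating every left vertex exists, for instance 1→A, 2→C, 3→G, 4→H, 5→D, 6→E, 7→B.
By Hall's marriage theorem, this means |N(S)| ≥ |S| for every subset S, so no violating subset exists.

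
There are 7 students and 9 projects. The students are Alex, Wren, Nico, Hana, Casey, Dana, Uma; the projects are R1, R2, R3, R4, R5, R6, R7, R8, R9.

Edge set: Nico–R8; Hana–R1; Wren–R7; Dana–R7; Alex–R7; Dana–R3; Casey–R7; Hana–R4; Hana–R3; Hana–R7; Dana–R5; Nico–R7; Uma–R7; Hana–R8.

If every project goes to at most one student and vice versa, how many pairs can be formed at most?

For example, pair Alex→R7, Nico→R8, Hana→R3, Dana→R5.
The set {Alex, Wren, Casey, Uma} has only 1 neighbour ({R7}), so by Hall's theorem at most 4 of the 7 students can be matched.

4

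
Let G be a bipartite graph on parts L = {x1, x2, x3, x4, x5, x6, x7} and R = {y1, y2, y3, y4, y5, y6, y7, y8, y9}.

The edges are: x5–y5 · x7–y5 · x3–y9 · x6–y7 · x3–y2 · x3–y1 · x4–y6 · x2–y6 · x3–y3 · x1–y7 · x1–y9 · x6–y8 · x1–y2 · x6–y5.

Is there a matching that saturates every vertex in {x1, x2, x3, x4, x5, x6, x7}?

No

The set {x2, x4, x5, x7} has only 2 neighbours ({y5, y6}), so by Hall's theorem at most 5 of the 7 left vertices can be matched.
Hence no matching covers every left vertex.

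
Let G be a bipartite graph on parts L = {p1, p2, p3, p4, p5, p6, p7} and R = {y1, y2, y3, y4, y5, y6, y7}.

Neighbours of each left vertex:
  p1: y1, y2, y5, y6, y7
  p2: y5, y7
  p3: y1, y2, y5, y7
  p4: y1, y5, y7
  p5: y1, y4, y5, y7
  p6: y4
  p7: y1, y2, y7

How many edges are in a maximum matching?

6

One maximum matching: p1–y6, p2–y5, p3–y2, p4–y1, p5–y7, p6–y4.
The set {p2, p3, p4, p5, p6, p7} has only 5 neighbours ({y1, y2, y4, y5, y7}), so by Hall's theorem at most 6 of the 7 left vertices can be matched.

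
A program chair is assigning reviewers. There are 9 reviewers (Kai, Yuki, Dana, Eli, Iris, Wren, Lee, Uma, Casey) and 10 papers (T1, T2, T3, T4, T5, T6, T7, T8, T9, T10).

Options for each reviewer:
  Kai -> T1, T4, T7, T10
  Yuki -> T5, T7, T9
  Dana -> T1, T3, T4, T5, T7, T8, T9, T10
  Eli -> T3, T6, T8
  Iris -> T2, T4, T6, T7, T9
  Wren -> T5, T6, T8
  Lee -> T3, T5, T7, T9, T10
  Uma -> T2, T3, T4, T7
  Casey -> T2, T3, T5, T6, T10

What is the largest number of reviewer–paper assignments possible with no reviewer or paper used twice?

A valid assignment of size 9: Kai-T7, Yuki-T9, Dana-T3, Eli-T6, Iris-T4, Wren-T8, Lee-T5, Uma-T2, Casey-T10.
All 9 reviewers are matched, so no larger matching exists.

9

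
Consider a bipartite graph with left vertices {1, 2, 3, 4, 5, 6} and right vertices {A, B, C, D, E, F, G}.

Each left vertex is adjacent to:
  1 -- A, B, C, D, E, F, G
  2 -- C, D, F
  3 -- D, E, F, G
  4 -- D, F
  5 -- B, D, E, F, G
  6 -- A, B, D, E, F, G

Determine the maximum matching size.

One maximum matching: 1–A, 2–C, 3–D, 4–F, 5–E, 6–G.
All 6 left vertices are matched, so no larger matching exists.

6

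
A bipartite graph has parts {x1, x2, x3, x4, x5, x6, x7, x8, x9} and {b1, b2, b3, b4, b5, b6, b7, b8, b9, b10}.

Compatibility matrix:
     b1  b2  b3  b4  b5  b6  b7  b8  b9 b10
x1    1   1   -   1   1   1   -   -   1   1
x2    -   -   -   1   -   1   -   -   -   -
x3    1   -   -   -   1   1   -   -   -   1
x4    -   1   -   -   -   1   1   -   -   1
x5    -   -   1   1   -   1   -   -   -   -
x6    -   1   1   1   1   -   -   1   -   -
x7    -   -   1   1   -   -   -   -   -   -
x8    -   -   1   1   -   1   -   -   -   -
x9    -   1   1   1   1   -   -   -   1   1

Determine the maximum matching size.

8

For example, pair x1–b2, x2–b4, x3–b1, x4–b7, x5–b6, x6–b8, x7–b3, x9–b5.
The set {x2, x5, x7, x8} has only 3 neighbours ({b3, b4, b6}), so by Hall's theorem at most 8 of the 9 left vertices can be matched.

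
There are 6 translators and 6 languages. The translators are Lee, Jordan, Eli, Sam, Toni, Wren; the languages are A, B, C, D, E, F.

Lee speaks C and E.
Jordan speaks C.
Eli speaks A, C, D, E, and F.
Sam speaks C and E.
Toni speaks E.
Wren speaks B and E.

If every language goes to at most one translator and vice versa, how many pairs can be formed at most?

One maximum matching: Lee–E, Jordan–C, Eli–A, Wren–B.
The set {Lee, Jordan, Sam, Toni} has only 2 neighbours ({C, E}), so by Hall's theorem at most 4 of the 6 translators can be matched.

4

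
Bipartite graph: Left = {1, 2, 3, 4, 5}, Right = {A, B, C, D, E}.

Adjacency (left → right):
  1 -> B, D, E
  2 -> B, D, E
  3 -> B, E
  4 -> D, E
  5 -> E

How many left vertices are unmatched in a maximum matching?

2

For example, pair 1→D, 2→E, 3→B.
The set {1, 2, 3, 4, 5} has only 3 neighbours ({B, D, E}), so by Hall's theorem at most 3 of the 5 left vertices can be matched.
That matches 3 of the 5, leaving 2 unmatched; no matching can do better.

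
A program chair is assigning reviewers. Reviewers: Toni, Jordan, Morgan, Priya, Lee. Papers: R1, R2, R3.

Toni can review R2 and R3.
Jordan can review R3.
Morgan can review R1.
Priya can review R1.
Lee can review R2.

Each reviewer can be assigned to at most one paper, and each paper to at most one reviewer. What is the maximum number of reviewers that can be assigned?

3

For example, pair Toni→R2, Jordan→R3, Morgan→R1.
The set {Toni, Jordan, Morgan, Priya, Lee} has only 3 neighbours ({R1, R2, R3}), so by Hall's theorem at most 3 of the 5 reviewers can be matched.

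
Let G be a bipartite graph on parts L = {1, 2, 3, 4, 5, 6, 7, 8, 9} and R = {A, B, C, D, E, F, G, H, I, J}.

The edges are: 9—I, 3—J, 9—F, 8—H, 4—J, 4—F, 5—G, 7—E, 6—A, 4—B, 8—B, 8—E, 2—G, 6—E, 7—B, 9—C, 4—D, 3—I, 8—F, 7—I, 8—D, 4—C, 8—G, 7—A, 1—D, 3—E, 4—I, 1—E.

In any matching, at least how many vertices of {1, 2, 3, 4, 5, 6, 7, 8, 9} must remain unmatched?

1

A valid assignment of size 8: 1-D, 2-G, 3-J, 4-B, 6-A, 7-I, 8-E, 9-F.
The set {2, 5} has only 1 neighbour ({G}), so by Hall's theorem at most 8 of the 9 left vertices can be matched.
That matches 8 of the 9, leaving 1 unmatched; no matching can do better.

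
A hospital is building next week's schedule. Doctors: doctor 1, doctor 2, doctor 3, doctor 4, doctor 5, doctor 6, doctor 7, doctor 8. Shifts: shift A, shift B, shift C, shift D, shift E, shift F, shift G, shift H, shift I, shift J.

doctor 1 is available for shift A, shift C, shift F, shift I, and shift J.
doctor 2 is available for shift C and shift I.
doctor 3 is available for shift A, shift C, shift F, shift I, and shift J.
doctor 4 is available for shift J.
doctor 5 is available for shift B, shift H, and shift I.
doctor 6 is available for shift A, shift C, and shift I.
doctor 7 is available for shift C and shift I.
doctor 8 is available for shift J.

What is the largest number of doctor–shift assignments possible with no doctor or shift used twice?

6

A valid assignment of size 6: doctor 1→shift I, doctor 2→shift C, doctor 3→shift F, doctor 4→shift J, doctor 5→shift H, doctor 6→shift A.
The set {doctor 1, doctor 2, doctor 3, doctor 4, doctor 6, doctor 7, doctor 8} has only 5 neighbours ({shift A, shift C, shift F, shift I, shift J}), so by Hall's theorem at most 6 of the 8 doctors can be matched.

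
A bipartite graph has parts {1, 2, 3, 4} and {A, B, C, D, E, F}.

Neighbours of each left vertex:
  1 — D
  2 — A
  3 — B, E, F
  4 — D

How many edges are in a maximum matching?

A valid assignment of size 3: 1→D, 2→A, 3→B.
The set {1, 4} has only 1 neighbour ({D}), so by Hall's theorem at most 3 of the 4 left vertices can be matched.

3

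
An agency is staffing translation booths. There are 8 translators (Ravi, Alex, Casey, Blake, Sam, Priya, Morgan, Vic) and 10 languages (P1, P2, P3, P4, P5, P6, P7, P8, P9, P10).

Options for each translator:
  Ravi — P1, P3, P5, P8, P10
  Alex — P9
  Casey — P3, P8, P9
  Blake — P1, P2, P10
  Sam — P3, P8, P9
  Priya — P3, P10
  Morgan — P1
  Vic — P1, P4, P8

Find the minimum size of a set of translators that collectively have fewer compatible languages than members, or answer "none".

none

A matching saturating every translator exists, for instance Ravi→P5, Alex→P9, Casey→P3, Blake→P2, Sam→P8, Priya→P10, Morgan→P1, Vic→P4.
By Hall's marriage theorem, this means |N(S)| ≥ |S| for every subset S, so no violating subset exists.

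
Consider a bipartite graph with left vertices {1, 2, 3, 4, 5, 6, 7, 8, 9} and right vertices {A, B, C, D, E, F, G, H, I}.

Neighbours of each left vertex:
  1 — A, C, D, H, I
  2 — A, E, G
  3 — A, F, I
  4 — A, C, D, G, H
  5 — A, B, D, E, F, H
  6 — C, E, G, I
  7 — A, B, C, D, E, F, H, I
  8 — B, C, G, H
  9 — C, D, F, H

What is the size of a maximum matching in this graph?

A valid assignment of size 9: 1–D, 2–E, 3–I, 4–G, 5–H, 6–C, 7–A, 8–B, 9–F.
All 9 left vertices are matched, so no larger matching exists.

9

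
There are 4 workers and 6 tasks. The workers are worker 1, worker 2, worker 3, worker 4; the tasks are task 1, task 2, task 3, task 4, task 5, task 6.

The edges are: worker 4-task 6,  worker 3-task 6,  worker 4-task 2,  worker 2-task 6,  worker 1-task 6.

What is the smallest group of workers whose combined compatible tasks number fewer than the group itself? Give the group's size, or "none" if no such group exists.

Take S = {worker 1, worker 2}. Its neighbourhood is {task 6}, so |N(S)| = 1 < |S| = 2.
No single vertex violates Hall's condition since each has at least one neighbour, so 2 is the minimum.

2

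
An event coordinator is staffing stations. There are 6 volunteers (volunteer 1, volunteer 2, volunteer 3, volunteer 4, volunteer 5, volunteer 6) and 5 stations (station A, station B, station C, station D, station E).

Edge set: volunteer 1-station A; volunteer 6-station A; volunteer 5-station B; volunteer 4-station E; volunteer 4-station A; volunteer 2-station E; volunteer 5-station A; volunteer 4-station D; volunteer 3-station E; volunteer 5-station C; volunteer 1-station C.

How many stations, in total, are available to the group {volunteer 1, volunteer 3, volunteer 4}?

The union of neighbours of {volunteer 1, volunteer 3, volunteer 4} is {station A, station C, station D, station E}, which has 4 elements.
Since |N(S)| = 4 ≥ |S| = 3, Hall's condition holds for this subset.

4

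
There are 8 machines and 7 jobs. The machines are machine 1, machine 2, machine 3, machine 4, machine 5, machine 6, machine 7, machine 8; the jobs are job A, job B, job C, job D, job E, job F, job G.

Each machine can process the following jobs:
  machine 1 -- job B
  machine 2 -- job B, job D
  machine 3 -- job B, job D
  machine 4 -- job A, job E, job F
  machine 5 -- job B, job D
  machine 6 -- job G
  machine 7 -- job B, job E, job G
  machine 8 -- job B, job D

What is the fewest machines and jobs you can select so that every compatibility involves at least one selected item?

5

The 5 edges machine 1–job B, machine 2–job D, machine 4–job A, machine 6–job G, machine 7–job E form a matching, so any vertex cover needs at least 5 vertices (one per matched edge).
Conversely {machine 4, machine 6, machine 7, job B, job D} meets every edge and has exactly 5 vertices, so 5 is optimal.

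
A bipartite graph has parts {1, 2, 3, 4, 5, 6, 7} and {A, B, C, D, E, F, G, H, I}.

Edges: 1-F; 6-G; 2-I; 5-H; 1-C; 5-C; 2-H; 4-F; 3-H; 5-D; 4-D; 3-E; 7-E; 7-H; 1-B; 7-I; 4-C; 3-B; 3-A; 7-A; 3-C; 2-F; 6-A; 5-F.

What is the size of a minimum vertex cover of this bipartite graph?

7

A maximum matching has 7 edges (e.g. 1–B, 2–H, 3–A, 4–C, 5–F, 6–G, 7–I).
By König's theorem the minimum vertex cover has the same size. One such cover is {1, 2, 3, 4, 5, 6, 7}.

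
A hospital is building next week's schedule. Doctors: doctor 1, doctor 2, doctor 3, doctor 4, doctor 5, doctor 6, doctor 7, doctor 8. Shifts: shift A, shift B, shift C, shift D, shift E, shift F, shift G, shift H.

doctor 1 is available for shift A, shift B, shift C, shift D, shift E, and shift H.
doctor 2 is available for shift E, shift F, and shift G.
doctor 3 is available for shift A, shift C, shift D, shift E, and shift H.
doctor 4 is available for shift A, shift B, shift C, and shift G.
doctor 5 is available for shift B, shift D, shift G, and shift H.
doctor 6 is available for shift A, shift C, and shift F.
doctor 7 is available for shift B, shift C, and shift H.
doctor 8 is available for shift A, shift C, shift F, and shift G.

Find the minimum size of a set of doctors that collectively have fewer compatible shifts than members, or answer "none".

A matching saturating every doctor exists, for instance doctor 1→shift D, doctor 2→shift E, doctor 3→shift C, doctor 4→shift A, doctor 5→shift H, doctor 6→shift F, doctor 7→shift B, doctor 8→shift G.
By Hall's marriage theorem, this means |N(S)| ≥ |S| for every subset S, so no violating subset exists.

none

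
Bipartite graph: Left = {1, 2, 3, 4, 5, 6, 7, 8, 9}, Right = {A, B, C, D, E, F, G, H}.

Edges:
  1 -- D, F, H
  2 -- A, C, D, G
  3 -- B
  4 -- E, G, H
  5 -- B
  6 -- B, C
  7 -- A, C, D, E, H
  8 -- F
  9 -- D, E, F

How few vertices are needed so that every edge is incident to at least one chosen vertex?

{1, 2, 4, 6, 7, 8, 9, B} is a vertex cover of size 8: every edge has an endpoint in this set.
No smaller cover exists because 1–H, 2–D, 3–B, 4–G, 6–C, 7–A, 8–F, 9–E is a matching of size 8, and a cover must include an endpoint of each of these disjoint edges (König's theorem).

8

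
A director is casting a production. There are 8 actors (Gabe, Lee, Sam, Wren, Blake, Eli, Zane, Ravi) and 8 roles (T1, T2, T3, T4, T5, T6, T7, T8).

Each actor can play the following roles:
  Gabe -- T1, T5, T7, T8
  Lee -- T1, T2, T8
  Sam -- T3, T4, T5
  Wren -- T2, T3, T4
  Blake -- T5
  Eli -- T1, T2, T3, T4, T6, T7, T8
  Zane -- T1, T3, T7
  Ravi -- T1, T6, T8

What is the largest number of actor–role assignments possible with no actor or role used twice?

8

A valid assignment of size 8: Gabe→T1, Lee→T2, Sam→T3, Wren→T4, Blake→T5, Eli→T6, Zane→T7, Ravi→T8.
All 8 actors are matched, so no larger matching exists.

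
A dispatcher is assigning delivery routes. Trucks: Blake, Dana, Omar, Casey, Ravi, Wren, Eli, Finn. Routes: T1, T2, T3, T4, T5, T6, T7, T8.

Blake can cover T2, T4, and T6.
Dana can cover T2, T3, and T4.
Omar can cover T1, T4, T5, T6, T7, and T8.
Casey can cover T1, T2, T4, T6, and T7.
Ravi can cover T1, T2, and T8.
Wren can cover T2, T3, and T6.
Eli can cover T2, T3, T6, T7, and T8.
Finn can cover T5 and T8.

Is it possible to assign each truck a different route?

Yes

For example, pair Blake-T6, Dana-T4, Omar-T5, Casey-T1, Ravi-T2, Wren-T3, Eli-T7, Finn-T8.
All 8 trucks are covered.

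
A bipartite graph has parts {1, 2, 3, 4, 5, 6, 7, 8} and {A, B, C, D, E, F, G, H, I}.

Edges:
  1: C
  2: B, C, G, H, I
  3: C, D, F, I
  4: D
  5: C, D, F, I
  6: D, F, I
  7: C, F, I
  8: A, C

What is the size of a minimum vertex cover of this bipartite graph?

6

The 6 edges 1–C, 2–G, 3–I, 4–D, 5–F, 8–A form a matching, so any vertex cover needs at least 6 vertices (one per matched edge).
Conversely {2, 8, C, D, F, I} meets every edge and has exactly 6 vertices, so 6 is optimal.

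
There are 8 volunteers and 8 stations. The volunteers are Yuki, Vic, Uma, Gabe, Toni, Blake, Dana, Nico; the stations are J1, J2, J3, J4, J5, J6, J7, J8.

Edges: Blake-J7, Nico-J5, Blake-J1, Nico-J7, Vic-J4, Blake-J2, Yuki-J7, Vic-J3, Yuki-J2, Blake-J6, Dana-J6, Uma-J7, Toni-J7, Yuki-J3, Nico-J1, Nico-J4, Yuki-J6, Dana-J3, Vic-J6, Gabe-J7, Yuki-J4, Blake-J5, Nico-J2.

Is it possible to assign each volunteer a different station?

The set {Uma, Gabe, Toni} has only 1 neighbour ({J7}), so by Hall's theorem at most 6 of the 8 volunteers can be matched.
Hence no matching covers every volunteer.

No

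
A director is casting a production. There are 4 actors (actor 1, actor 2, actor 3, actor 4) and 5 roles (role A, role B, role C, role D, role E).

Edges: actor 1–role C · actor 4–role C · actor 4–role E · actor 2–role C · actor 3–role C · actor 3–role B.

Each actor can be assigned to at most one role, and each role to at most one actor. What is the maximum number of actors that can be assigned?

3

One maximum matching: actor 1–role C, actor 3–role B, actor 4–role E.
The set {actor 1, actor 2} has only 1 neighbour ({role C}), so by Hall's theorem at most 3 of the 4 actors can be matched.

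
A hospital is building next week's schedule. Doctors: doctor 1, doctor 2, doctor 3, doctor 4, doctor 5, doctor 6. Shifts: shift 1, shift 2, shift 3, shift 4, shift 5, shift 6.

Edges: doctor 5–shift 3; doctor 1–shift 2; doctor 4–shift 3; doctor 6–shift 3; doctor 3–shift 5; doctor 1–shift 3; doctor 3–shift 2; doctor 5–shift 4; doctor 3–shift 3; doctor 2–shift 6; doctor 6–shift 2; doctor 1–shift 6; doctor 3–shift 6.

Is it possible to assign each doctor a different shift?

No

The set {doctor 1, doctor 2, doctor 4, doctor 6} has only 3 neighbours ({shift 2, shift 3, shift 6}), so by Hall's theorem at most 5 of the 6 doctors can be matched.
Hence no matching covers every doctor.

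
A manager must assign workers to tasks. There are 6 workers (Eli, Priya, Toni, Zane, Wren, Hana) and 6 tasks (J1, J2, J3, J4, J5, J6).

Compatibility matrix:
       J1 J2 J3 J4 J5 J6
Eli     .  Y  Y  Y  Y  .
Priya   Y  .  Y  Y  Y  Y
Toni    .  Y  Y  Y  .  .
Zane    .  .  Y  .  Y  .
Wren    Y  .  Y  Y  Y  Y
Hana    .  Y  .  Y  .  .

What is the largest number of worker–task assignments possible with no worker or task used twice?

One maximum matching: Eli–J4, Priya–J1, Toni–J3, Zane–J5, Wren–J6, Hana–J2.
All 6 workers are matched, so no larger matching exists.

6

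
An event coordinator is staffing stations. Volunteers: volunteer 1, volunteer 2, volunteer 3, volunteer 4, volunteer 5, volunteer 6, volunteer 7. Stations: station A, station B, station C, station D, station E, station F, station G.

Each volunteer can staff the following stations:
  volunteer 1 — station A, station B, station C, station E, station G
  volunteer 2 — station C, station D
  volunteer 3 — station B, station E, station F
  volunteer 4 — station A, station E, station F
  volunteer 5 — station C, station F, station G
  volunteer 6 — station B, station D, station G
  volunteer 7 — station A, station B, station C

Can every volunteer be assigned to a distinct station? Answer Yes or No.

For example, pair volunteer 1-station E, volunteer 2-station C, volunteer 3-station B, volunteer 4-station F, volunteer 5-station G, volunteer 6-station D, volunteer 7-station A.
Every volunteer is matched, so this is a perfect matching.

Yes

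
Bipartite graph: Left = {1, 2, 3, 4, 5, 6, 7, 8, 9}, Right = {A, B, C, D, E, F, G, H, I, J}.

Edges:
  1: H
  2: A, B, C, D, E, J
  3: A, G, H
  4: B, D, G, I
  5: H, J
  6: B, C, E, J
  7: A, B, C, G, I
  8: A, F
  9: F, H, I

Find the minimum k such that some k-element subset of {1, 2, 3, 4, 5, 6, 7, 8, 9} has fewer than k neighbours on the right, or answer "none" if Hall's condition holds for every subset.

A matching saturating every left vertex exists, for instance 1→H, 2→E, 3→G, 4→D, 5→J, 6→C, 7→B, 8→A, 9→F.
By Hall's marriage theorem, this means |N(S)| ≥ |S| for every subset S, so no violating subset exists.

none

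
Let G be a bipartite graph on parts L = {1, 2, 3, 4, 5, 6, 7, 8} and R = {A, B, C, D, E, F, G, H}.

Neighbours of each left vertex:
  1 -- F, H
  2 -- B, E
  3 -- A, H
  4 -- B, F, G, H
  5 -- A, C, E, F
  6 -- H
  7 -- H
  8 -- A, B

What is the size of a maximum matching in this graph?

7

A valid assignment of size 7: 1-F, 2-E, 3-A, 4-G, 5-C, 6-H, 8-B.
The set {6, 7} has only 1 neighbour ({H}), so by Hall's theorem at most 7 of the 8 left vertices can be matched.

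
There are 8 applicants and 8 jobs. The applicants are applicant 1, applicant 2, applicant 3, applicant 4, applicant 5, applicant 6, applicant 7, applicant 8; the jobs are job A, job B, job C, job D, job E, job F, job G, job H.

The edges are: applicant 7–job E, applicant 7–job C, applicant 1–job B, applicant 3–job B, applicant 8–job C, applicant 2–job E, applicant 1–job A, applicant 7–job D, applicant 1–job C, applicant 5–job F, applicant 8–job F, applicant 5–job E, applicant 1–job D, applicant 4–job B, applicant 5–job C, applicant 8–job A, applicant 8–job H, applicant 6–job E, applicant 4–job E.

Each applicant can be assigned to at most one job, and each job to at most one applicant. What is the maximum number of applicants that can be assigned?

6

For example, pair applicant 1-job D, applicant 2-job E, applicant 3-job B, applicant 5-job F, applicant 7-job C, applicant 8-job A.
The set {applicant 2, applicant 3, applicant 4, applicant 6} has only 2 neighbours ({job B, job E}), so by Hall's theorem at most 6 of the 8 applicants can be matched.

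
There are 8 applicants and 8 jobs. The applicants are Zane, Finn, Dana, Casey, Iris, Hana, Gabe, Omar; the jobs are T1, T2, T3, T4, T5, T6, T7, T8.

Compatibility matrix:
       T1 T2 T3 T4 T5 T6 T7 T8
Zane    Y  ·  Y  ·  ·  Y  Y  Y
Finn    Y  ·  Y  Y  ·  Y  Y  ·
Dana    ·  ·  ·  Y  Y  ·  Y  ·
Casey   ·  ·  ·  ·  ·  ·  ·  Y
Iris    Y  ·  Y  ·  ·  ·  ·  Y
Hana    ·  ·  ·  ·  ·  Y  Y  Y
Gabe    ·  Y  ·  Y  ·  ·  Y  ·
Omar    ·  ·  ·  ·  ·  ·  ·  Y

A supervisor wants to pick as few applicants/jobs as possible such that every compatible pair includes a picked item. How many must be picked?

7

The 7 edges Zane–T3, Finn–T4, Dana–T5, Casey–T8, Iris–T1, Hana–T6, Gabe–T7 form a matching, so any vertex cover needs at least 7 vertices (one per matched edge).
Conversely {Zane, Finn, Dana, Iris, Hana, Gabe, T8} meets every edge and has exactly 7 vertices, so 7 is optimal.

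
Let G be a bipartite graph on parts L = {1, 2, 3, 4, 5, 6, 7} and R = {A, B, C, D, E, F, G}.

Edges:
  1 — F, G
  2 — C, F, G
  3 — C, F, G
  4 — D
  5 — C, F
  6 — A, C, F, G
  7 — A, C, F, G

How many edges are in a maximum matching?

5

A valid assignment of size 5: 1-G, 2-C, 3-F, 4-D, 6-A.
The set {1, 2, 3, 5, 6, 7} has only 4 neighbours ({A, C, F, G}), so by Hall's theorem at most 5 of the 7 left vertices can be matched.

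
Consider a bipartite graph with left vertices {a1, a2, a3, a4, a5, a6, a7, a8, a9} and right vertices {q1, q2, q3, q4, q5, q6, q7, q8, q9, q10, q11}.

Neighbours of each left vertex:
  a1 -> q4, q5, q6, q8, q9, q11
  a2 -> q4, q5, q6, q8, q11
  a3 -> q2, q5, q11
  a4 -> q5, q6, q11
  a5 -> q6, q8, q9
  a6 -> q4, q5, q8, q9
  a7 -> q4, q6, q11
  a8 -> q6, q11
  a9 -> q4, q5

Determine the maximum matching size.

A valid assignment of size 7: a1–q6, a2–q4, a3–q2, a4–q5, a5–q9, a6–q8, a7–q11.
The set {a1, a2, a4, a5, a6, a7, a8, a9} has only 6 neighbours ({q11, q4, q5, q6, q8, q9}), so by Hall's theorem at most 7 of the 9 left vertices can be matched.

7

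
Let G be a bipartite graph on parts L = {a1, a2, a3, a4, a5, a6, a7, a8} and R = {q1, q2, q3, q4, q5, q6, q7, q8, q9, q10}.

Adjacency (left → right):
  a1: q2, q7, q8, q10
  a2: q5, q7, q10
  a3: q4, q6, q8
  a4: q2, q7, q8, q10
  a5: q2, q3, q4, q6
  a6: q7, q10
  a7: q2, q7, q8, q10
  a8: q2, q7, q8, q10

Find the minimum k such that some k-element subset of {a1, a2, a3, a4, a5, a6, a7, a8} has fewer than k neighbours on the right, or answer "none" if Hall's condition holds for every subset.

Take S = {a1, a4, a6, a7, a8}. Its neighbourhood is {q2, q7, q8, q10}, so |N(S)| = 4 < |S| = 5.
Every subset of size less than 5 has at least as many neighbours as members, so 5 is the minimum.

5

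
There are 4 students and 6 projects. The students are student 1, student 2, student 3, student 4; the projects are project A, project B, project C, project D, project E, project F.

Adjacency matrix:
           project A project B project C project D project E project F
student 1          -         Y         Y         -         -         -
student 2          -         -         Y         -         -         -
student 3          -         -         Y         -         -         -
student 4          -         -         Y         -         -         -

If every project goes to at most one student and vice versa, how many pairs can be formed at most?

One maximum matching: student 1→project B, student 2→project C.
The set {student 2, student 3, student 4} has only 1 neighbour ({project C}), so by Hall's theorem at most 2 of the 4 students can be matched.

2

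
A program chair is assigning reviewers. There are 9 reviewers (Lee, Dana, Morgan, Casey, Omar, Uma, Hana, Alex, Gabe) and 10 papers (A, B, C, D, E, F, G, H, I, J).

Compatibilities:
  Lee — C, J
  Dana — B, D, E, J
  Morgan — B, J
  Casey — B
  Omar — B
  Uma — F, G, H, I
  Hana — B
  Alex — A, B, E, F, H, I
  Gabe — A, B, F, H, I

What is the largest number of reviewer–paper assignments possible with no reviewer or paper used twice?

7

A valid assignment of size 7: Lee–C, Dana–D, Morgan–J, Casey–B, Uma–F, Alex–E, Gabe–A.
The set {Casey, Omar, Hana} has only 1 neighbour ({B}), so by Hall's theorem at most 7 of the 9 reviewers can be matched.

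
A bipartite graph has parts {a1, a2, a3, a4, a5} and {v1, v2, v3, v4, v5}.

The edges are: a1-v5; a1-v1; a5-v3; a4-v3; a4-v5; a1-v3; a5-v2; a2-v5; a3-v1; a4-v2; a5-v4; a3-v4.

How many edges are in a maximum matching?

5

One maximum matching: a1-v1, a2-v5, a3-v4, a4-v3, a5-v2.
This saturates every left vertex, so 5 is the maximum.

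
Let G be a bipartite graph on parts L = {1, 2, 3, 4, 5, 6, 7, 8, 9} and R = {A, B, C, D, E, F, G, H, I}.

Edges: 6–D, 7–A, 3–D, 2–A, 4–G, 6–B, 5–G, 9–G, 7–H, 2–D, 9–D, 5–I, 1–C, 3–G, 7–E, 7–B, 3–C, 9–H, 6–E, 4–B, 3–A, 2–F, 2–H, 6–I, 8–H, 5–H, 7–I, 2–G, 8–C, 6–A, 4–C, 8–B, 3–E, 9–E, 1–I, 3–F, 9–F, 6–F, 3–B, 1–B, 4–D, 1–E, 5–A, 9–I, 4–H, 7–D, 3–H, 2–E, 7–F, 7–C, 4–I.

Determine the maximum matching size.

9

A valid assignment of size 9: 1→C, 2→E, 3→A, 4→H, 5→I, 6→D, 7→F, 8→B, 9→G.
This saturates every left vertex, so 9 is the maximum.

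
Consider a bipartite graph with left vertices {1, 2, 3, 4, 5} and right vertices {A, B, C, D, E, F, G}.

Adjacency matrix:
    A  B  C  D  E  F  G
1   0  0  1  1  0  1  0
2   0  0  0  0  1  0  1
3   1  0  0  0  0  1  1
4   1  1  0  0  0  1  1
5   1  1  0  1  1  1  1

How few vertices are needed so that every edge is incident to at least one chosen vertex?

5

The 5 edges 1–C, 2–E, 3–F, 4–B, 5–G form a matching, so any vertex cover needs at least 5 vertices (one per matched edge).
Conversely {1, 2, 3, 4, 5} meets every edge and has exactly 5 vertices, so 5 is optimal.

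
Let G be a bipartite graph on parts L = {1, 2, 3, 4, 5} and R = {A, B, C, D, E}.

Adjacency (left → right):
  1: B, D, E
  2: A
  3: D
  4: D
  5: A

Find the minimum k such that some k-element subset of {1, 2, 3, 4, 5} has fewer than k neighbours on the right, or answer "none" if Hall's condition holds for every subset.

2

Take S = {2, 5}. Its neighbourhood is {A}, so |N(S)| = 1 < |S| = 2.
No single vertex violates Hall's condition since each has at least one neighbour, so 2 is the minimum.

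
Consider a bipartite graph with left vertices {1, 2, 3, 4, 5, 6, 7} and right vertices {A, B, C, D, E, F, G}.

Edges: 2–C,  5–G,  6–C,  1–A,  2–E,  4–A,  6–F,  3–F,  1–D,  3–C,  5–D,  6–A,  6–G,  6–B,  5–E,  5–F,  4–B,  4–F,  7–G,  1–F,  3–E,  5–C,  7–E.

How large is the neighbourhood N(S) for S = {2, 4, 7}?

The union of neighbours of {2, 4, 7} is {A, B, C, E, F, G}, which has 6 elements.
Since |N(S)| = 6 ≥ |S| = 3, Hall's condition holds for this subset.

6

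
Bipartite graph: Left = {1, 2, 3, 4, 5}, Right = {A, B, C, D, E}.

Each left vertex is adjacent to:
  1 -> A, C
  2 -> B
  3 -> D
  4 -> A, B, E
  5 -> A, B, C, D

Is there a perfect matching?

For example, pair 1–A, 2–B, 3–D, 4–E, 5–C.
All 5 left vertices are covered.

Yes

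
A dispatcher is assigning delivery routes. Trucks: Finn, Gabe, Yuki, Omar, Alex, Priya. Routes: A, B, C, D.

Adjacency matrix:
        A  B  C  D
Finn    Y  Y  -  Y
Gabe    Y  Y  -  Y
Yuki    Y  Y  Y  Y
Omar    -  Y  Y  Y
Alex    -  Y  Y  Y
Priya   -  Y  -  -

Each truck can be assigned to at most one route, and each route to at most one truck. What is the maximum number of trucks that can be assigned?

For example, pair Finn-A, Gabe-D, Yuki-C, Omar-B.
The set {Finn, Gabe, Yuki, Omar, Alex, Priya} has only 4 neighbours ({A, B, C, D}), so by Hall's theorem at most 4 of the 6 trucks can be matched.

4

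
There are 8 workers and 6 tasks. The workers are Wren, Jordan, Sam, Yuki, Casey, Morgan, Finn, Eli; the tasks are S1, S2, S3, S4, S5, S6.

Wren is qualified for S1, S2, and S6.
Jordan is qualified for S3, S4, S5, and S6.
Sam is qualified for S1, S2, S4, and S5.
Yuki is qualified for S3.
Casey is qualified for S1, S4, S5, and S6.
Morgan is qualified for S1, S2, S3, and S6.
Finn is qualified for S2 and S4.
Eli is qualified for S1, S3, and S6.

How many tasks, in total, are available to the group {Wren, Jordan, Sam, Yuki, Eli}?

6

The union of neighbours of {Wren, Jordan, Sam, Yuki, Eli} is {S1, S2, S3, S4, S5, S6}, which has 6 elements.
Since |N(S)| = 6 ≥ |S| = 5, Hall's condition holds for this subset.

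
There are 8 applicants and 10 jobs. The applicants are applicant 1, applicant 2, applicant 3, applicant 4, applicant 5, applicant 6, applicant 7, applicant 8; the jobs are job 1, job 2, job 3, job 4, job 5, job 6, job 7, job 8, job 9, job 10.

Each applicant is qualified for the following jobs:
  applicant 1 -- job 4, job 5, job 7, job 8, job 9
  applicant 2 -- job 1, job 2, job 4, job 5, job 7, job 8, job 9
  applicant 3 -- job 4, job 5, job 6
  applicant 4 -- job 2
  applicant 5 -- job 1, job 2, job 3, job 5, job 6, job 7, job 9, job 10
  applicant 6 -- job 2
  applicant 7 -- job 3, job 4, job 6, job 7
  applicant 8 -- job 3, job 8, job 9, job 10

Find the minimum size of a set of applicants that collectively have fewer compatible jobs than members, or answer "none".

Take S = {applicant 4, applicant 6}. Its neighbourhood is {job 2}, so |N(S)| = 1 < |S| = 2.
No single vertex violates Hall's condition since each has at least one neighbour, so 2 is the minimum.

2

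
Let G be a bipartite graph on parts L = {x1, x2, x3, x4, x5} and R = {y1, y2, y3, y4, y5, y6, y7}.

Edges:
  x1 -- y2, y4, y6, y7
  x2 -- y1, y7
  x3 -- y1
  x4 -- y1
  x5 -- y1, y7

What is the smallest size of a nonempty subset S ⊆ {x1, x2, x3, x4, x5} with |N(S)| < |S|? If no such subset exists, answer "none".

Take S = {x3, x4}. Its neighbourhood is {y1}, so |N(S)| = 1 < |S| = 2.
No single vertex violates Hall's condition since each has at least one neighbour, so 2 is the minimum.

2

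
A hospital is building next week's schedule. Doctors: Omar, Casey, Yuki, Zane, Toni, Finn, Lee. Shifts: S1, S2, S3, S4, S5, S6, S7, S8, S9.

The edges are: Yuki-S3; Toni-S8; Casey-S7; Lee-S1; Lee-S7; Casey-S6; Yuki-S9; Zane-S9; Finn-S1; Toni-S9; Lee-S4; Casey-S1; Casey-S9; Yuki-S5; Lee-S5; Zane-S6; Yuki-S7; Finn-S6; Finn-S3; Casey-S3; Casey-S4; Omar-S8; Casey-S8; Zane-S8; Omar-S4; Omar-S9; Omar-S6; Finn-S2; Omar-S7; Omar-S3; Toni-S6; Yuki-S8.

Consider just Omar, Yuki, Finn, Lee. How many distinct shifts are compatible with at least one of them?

9

The union of neighbours of {Omar, Yuki, Finn, Lee} is {S1, S2, S3, S4, S5, S6, S7, S8, S9}, which has 9 elements.
Since |N(S)| = 9 ≥ |S| = 4, Hall's condition holds for this subset.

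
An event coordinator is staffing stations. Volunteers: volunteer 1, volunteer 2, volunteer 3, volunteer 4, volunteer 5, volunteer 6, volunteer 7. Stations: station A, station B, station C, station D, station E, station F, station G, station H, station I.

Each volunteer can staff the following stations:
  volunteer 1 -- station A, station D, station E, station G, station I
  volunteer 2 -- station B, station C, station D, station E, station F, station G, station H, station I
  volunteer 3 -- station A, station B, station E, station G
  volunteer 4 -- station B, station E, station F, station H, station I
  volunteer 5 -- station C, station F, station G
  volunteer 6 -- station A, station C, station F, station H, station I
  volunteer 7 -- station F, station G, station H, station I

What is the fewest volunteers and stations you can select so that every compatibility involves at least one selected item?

The 7 edges volunteer 1–station A, volunteer 2–station I, volunteer 3–station B, volunteer 4–station H, volunteer 5–station G, volunteer 6–station C, volunteer 7–station F form a matching, so any vertex cover needs at least 7 vertices (one per matched edge).
Conversely {volunteer 1, volunteer 2, volunteer 3, volunteer 4, volunteer 5, volunteer 6, volunteer 7} meets every edge and has exactly 7 vertices, so 7 is optimal.

7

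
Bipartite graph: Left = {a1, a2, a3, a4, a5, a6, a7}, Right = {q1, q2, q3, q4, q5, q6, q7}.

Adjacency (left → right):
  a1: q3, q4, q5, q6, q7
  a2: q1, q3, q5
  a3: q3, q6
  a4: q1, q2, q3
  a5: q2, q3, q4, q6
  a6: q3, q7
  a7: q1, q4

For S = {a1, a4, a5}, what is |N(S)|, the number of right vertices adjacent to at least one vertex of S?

7

The union of neighbours of {a1, a4, a5} is {q1, q2, q3, q4, q5, q6, q7}, which has 7 elements.
Since |N(S)| = 7 ≥ |S| = 3, Hall's condition holds for this subset.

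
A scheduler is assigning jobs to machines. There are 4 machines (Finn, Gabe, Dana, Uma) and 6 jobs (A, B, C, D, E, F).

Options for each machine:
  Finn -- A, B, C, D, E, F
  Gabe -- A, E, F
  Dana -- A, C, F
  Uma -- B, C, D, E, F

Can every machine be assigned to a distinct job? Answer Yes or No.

A valid assignment of size 4: Finn→A, Gabe→F, Dana→C, Uma→E.
All 4 machines are covered.

Yes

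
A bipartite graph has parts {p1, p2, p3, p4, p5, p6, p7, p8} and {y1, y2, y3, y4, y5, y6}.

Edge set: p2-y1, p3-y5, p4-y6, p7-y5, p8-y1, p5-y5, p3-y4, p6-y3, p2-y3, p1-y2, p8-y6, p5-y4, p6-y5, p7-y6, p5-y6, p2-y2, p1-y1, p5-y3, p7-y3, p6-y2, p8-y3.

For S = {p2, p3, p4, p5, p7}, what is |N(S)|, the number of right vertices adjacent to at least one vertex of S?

6

The union of neighbours of {p2, p3, p4, p5, p7} is {y1, y2, y3, y4, y5, y6}, which has 6 elements.
Since |N(S)| = 6 ≥ |S| = 5, Hall's condition holds for this subset.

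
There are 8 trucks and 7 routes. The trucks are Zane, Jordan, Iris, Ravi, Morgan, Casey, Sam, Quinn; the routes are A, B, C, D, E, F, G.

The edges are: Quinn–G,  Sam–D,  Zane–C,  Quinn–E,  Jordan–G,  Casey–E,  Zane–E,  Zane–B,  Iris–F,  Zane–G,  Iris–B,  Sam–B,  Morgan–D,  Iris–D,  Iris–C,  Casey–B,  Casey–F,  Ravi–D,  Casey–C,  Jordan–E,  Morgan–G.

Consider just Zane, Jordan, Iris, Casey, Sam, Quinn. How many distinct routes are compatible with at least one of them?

The union of neighbours of {Zane, Jordan, Iris, Casey, Sam, Quinn} is {B, C, D, E, F, G}, which has 6 elements.
Since |N(S)| = 6 ≥ |S| = 6, Hall's condition holds for this subset.

6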